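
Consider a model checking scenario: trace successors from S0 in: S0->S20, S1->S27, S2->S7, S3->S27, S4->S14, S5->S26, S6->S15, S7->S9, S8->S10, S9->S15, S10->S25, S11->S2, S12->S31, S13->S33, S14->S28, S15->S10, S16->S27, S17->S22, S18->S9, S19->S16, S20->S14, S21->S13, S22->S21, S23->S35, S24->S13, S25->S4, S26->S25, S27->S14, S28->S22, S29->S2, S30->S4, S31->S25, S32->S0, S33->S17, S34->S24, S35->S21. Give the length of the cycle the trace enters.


Trace from S0 until a state repeats:
  S0 -> S20 -> S14 -> S28 -> S22 -> S21 -> S13 -> S33 -> S17 -> S22
S22 first seen at step 4, revisited at step 9.
Cycle length = 9 - 4 = 5

5


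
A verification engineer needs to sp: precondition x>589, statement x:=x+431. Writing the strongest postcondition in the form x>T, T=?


Formula: sp(P, x:=E) = exists old_x. (x = E[old_x/x]) AND P[old_x/x] (old_x is the value of x before the assignment; eliminate old_x by solving x = E[old_x/x] for old_x)
Step 1: Precondition P: x>589, i.e. old_x > 589
Step 2: Assignment gives x = old_x + 431, so old_x = x - 431
Step 3: Substitute into P: x - 431 > 589
Step 4: Simplify: x > 589+431 = 1020

1020


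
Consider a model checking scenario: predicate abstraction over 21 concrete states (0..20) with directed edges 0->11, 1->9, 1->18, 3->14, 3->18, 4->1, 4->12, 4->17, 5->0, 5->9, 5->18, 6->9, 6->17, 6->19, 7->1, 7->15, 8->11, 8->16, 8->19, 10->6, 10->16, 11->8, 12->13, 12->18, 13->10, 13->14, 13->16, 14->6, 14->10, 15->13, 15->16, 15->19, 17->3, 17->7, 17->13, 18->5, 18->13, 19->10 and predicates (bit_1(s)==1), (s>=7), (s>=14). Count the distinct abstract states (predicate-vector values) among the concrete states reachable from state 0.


BFS from 0:
Concrete reachable: {0, 1, 3, 5, 6, 7, 8, 9, 10, 11, 13, 14, 15, 16, 17, 18, 19}
Abstract via predicates (bit_1(s)==1), (s>=7), (s>=14):
  (0,0,0) <- {0, 1, 5}
  (0,1,0) <- {8, 9, 13}
  (0,1,1) <- {16, 17}
  (1,0,0) <- {3, 6}
  (1,1,0) <- {7, 10, 11}
  (1,1,1) <- {14, 15, 18, 19}
Distinct abstract states = 6

6


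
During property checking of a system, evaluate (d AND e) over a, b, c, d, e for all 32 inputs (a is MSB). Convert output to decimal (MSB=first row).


Formula: (d AND e) over a, b, c, d, e (32 rows)
Evaluate each row (bits = a,b,c,d,e, MSB first):
  row 0 [00000]: (0 AND 0) -> 0
  row 1 [00001]: (0 AND 1) -> 0
  row 2 [00010]: (1 AND 0) -> 0
  row 3 [00011]: (1 AND 1) -> 1
  row 4 [00100]: (0 AND 0) -> 0
  row 5 [00101]: (0 AND 1) -> 0
  row 6 [00110]: (1 AND 0) -> 0
  row 7 [00111]: (1 AND 1) -> 1
  row 8 [01000]: (0 AND 0) -> 0
  row 9 [01001]: (0 AND 1) -> 0
  row 10 [01010]: (1 AND 0) -> 0
  row 11 [01011]: (1 AND 1) -> 1
  row 12 [01100]: (0 AND 0) -> 0
  row 13 [01101]: (0 AND 1) -> 0
  row 14 [01110]: (1 AND 0) -> 0
  row 15 [01111]: (1 AND 1) -> 1
  row 16 [10000]: (0 AND 0) -> 0
  row 17 [10001]: (0 AND 1) -> 0
  row 18 [10010]: (1 AND 0) -> 0
  row 19 [10011]: (1 AND 1) -> 1
  row 20 [10100]: (0 AND 0) -> 0
  row 21 [10101]: (0 AND 1) -> 0
  row 22 [10110]: (1 AND 0) -> 0
  row 23 [10111]: (1 AND 1) -> 1
  row 24 [11000]: (0 AND 0) -> 0
  row 25 [11001]: (0 AND 1) -> 0
  row 26 [11010]: (1 AND 0) -> 0
  row 27 [11011]: (1 AND 1) -> 1
  row 28 [11100]: (0 AND 0) -> 0
  row 29 [11101]: (0 AND 1) -> 0
  row 30 [11110]: (1 AND 0) -> 0
  row 31 [11111]: (1 AND 1) -> 1
Full result column, 4 rows per line (a,b,c fixed per line; d,e runs 00..11 left to right):
  rows 0-3 [a,b,c=000]: 0001  = hex 1
  rows 4-7 [a,b,c=001]: 0001  = hex 1
  rows 8-11 [a,b,c=010]: 0001  = hex 1
  rows 12-15 [a,b,c=011]: 0001  = hex 1
  rows 16-19 [a,b,c=100]: 0001  = hex 1
  rows 20-23 [a,b,c=101]: 0001  = hex 1
  rows 24-27 [a,b,c=110]: 0001  = hex 1
  rows 28-31 [a,b,c=111]: 0001  = hex 1
Output column (row 0 .. row 31) = 00010001000100010001000100010001
Output column grouped in 4s = 0001 0001 0001 0001 0001 0001 0001 0001 = 0x11111111
Convert to decimal digit by digit (value = value*16 + digit):
  1 -> 1
  1*16 + 1 = 17
  17*16 + 1 = 273
  273*16 + 1 = 4369
  4369*16 + 1 = 69905
  69905*16 + 1 = 1118481
  1118481*16 + 1 = 17895697
  17895697*16 + 1 = 286331153
Decimal = 286331153

286331153


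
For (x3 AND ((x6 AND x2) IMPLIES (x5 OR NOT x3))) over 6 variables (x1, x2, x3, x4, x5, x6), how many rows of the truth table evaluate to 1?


Formula: (x3 AND ((x6 AND x2) IMPLIES (x5 OR NOT x3))) over 6 vars (64 rows)
Evaluate each row (x1, x2, x3, x4, x5, x6 as bits, MSB first):
  row 0 [000000]: (0 AND ((0 AND 0) IMPLIES (0 OR NOT 0))) -> 0
  row 1 [000001]: (0 AND ((1 AND 0) IMPLIES (0 OR NOT 0))) -> 0
  row 2 [000010]: (0 AND ((0 AND 0) IMPLIES (1 OR NOT 0))) -> 0
  row 3 [000011]: (0 AND ((1 AND 0) IMPLIES (1 OR NOT 0))) -> 0
  row 4 [000100]: (0 AND ((0 AND 0) IMPLIES (0 OR NOT 0))) -> 0
  (every remaining row is evaluated the same way; all 64 results are listed next)
Full result column, 8 rows per line (x1,x2,x3 fixed per line; x4,x5,x6 runs 000..111 left to right):
  rows 0-7 [x1,x2,x3=000]: 00000000  (ones: 0)
  rows 8-15 [x1,x2,x3=001]: 11111111  (ones: 8)
  rows 16-23 [x1,x2,x3=010]: 00000000  (ones: 0)
  rows 24-31 [x1,x2,x3=011]: 10111011  (ones: 6)
  rows 32-39 [x1,x2,x3=100]: 00000000  (ones: 0)
  rows 40-47 [x1,x2,x3=101]: 11111111  (ones: 8)
  rows 48-55 [x1,x2,x3=110]: 00000000  (ones: 0)
  rows 56-63 [x1,x2,x3=111]: 10111011  (ones: 6)
Count of 1-rows = 0+8+0+6+0+8+0+6 = 28

28


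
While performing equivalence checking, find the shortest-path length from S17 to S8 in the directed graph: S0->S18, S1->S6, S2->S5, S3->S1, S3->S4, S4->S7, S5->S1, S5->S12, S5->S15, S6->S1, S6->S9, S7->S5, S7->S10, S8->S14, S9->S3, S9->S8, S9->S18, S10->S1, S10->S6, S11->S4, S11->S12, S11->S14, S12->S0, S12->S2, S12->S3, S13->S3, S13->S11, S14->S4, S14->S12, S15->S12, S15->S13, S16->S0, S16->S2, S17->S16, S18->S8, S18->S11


BFS layer-by-layer from S17:
  dist 0: {S17}
  dist 1: {S16}
  dist 2: {S0, S2}
  dist 3: {S5, S18}
  dist 4: {S1, S8, S11, S12, S15}
  -> S8 reached at distance 4
Shortest path length = 4

4


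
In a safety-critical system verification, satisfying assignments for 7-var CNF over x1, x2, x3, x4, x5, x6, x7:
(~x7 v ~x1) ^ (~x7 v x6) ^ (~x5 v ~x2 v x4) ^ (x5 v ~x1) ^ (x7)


CNF with 5 clauses over 7 vars (128 assignments).
An assignment satisfies CNF iff every clause has >=1 true literal.
Check each row (bits = x1,x2,x3,x4,x5,x6,x7; clause T/F shown):
  row 0 [0000000]: clauses=TTTTF -> 0
  row 1 [0000001]: clauses=TFTTT -> 0
  row 2 [0000010]: clauses=TTTTF -> 0
  row 3 [0000011]: clauses=TTTTT -> 1
  row 4 [0000100]: clauses=TTTTF -> 0
  (every remaining row is evaluated the same way; all 128 results are listed next)
Full result column, 8 rows per line (x1,x2,x3,x4 fixed per line; x5,x6,x7 runs 000..111 left to right):
  rows 0-7 [x1,x2,x3,x4=0000]: 00010001  (ones: 2)
  rows 8-15 [x1,x2,x3,x4=0001]: 00010001  (ones: 2)
  rows 16-23 [x1,x2,x3,x4=0010]: 00010001  (ones: 2)
  rows 24-31 [x1,x2,x3,x4=0011]: 00010001  (ones: 2)
  rows 32-39 [x1,x2,x3,x4=0100]: 00010000  (ones: 1)
  rows 40-47 [x1,x2,x3,x4=0101]: 00010001  (ones: 2)
  rows 48-55 [x1,x2,x3,x4=0110]: 00010000  (ones: 1)
  rows 56-63 [x1,x2,x3,x4=0111]: 00010001  (ones: 2)
  rows 64-71 [x1,x2,x3,x4=1000]: 00000000  (ones: 0)
  rows 72-79 [x1,x2,x3,x4=1001]: 00000000  (ones: 0)
  rows 80-87 [x1,x2,x3,x4=1010]: 00000000  (ones: 0)
  rows 88-95 [x1,x2,x3,x4=1011]: 00000000  (ones: 0)
  rows 96-103 [x1,x2,x3,x4=1100]: 00000000  (ones: 0)
  rows 104-111 [x1,x2,x3,x4=1101]: 00000000  (ones: 0)
  rows 112-119 [x1,x2,x3,x4=1110]: 00000000  (ones: 0)
  rows 120-127 [x1,x2,x3,x4=1111]: 00000000  (ones: 0)
Satisfying assignments = 2+2+2+2+1+2+1+2+0+0+0+0+0+0+0+0 = 14

14


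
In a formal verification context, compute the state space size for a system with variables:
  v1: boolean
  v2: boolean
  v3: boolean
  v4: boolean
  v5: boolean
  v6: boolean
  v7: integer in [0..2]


State space = product of domain sizes of all variables.
Domain sizes:
  v1 (boolean): 2
  v2 (boolean): 2
  v3 (boolean): 2
  v4 (boolean): 2
  v5 (boolean): 2
  v6 (boolean): 2
  v7 (integer in [0..2]): 3
Product = 2 * 2 * 2 * 2 * 2 * 2 * 3 = 192

192


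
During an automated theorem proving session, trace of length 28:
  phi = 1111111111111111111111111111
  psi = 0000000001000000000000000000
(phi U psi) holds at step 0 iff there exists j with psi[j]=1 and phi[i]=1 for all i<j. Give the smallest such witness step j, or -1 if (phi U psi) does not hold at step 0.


(phi U psi) at 0: need smallest j with psi[j]=1 and phi[i]=1 for all i in [0,j).
Scan from step 0:
  step 0: phi=1, psi=0 -> continue
  step 1: phi=1, psi=0 -> continue
  step 2: phi=1, psi=0 -> continue
  step 3: phi=1, psi=0 -> continue
  step 9: psi=1 and phi held for [0,9) -> witness found
Witness step = 9

9


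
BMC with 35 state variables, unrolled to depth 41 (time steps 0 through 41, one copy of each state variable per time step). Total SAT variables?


BMC unrolls to depth k, creating one copy of each state var for steps 0..k.
Step count = 41 + 1 = 42 (steps 0 through 41)
Vars per step = 35
Total = 35 * 42 = 1470

1470


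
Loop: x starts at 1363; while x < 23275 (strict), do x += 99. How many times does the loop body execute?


Step 1: x goes from 1363 toward 23275 by 99; the body runs while x<23275, so iterations = ceil((bound-start)/step)
Step 2: Distance=21912
Step 3: ceil(21912/99)=222

222


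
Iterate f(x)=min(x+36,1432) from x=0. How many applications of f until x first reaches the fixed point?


Step 1: x=0, cap=1432, increment=36
Step 2: x grows by 36 each step until capped at 1432; fixed point is x=1432
Step 3: iterations = ceil(1432/36) = 40

40


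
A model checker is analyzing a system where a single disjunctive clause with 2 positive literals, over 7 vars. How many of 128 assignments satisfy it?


Step 1: Total=2^7=128
Step 2: Unsat when all 2 false: 2^5=32
Step 3: Sat=128-32=96

96


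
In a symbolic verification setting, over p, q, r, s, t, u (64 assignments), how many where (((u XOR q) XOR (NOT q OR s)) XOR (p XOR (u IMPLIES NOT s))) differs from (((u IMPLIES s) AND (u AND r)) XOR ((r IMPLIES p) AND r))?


F1 = (((u XOR q) XOR (NOT q OR s)) XOR (p XOR (u IMPLIES NOT s)))
F2 = (((u IMPLIES s) AND (u AND r)) XOR ((r IMPLIES p) AND r))
Evaluate both on each of 64 rows (bits = p,q,r,s,t,u):
  row 0 [000000]: F1=0 F2=0 -> 0
  row 1 [000001]: F1=1 F2=0 (differ) -> 1
  row 2 [000010]: F1=0 F2=0 -> 0
  row 3 [000011]: F1=1 F2=0 (differ) -> 1
  row 4 [000100]: F1=0 F2=0 -> 0
  (every remaining row is evaluated the same way; all 64 results are listed next)
Full result column, 8 rows per line (p,q,r fixed per line; s,t,u runs 000..111 left to right):
  rows 0-7 [p,q,r=000]: 01010000  (ones: 2)
  rows 8-15 [p,q,r=001]: 01010101  (ones: 4)
  rows 16-23 [p,q,r=010]: 01011111  (ones: 6)
  rows 24-31 [p,q,r=011]: 01011010  (ones: 4)
  rows 32-39 [p,q,r=100]: 10101111  (ones: 6)
  rows 40-47 [p,q,r=101]: 01010101  (ones: 4)
  rows 48-55 [p,q,r=110]: 10100000  (ones: 2)
  rows 56-63 [p,q,r=111]: 01011010  (ones: 4)
Disagreements = 2+4+6+4+6+4+2+4 = 32

32


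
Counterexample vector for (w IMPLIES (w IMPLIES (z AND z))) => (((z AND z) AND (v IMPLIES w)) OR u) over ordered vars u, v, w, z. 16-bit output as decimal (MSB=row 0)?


F1 = (w IMPLIES (w IMPLIES (z AND z)))
F2 = (((z AND z) AND (v IMPLIES w)) OR u)
Counterexample to F1=>F2 is where F1=1 and F2=0.
Evaluate each row (bits = u,v,w,z, MSB first):
  row 0 [0000]: F1=1 F2=0 -> F1&~F2 -> 1
  row 1 [0001]: F1=1 F2=1 -> F1&~F2 -> 0
  row 2 [0010]: F1=0 F2=0 -> F1&~F2 -> 0
  row 3 [0011]: F1=1 F2=1 -> F1&~F2 -> 0
  row 4 [0100]: F1=1 F2=0 -> F1&~F2 -> 1
  row 5 [0101]: F1=1 F2=0 -> F1&~F2 -> 1
  row 6 [0110]: F1=0 F2=0 -> F1&~F2 -> 0
  row 7 [0111]: F1=1 F2=1 -> F1&~F2 -> 0
  row 8 [1000]: F1=1 F2=1 -> F1&~F2 -> 0
  row 9 [1001]: F1=1 F2=1 -> F1&~F2 -> 0
  row 10 [1010]: F1=0 F2=1 -> F1&~F2 -> 0
  row 11 [1011]: F1=1 F2=1 -> F1&~F2 -> 0
  row 12 [1100]: F1=1 F2=1 -> F1&~F2 -> 0
  row 13 [1101]: F1=1 F2=1 -> F1&~F2 -> 0
  row 14 [1110]: F1=0 F2=1 -> F1&~F2 -> 0
  row 15 [1111]: F1=1 F2=1 -> F1&~F2 -> 0
Full result column, 4 rows per line (u,v fixed per line; w,z runs 00..11 left to right):
  rows 0-3 [u,v=00]: 1000  = hex 8
  rows 4-7 [u,v=01]: 1100  = hex C
  rows 8-11 [u,v=10]: 0000  = hex 0
  rows 12-15 [u,v=11]: 0000  = hex 0
Counterexample vector (row 0 .. row 15) = 1000110000000000
Output column grouped in 4s = 1000 1100 0000 0000 = 0x8C00
Convert to decimal digit by digit (value = value*16 + digit):
  8 -> 8
  8*16 + 12 (C) = 140
  140*16 + 0 = 2240
  2240*16 + 0 = 35840
Decimal = 35840

35840


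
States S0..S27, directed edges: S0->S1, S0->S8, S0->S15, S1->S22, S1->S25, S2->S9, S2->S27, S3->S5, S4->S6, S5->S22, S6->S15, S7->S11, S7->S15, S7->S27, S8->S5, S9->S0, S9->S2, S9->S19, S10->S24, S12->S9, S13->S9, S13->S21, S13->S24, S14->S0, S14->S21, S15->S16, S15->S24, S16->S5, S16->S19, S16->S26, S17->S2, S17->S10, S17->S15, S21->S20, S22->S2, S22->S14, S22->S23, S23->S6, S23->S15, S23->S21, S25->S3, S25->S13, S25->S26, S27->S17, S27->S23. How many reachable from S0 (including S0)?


BFS from S0:
  layer 0: {S0}
  layer 1: {S1, S8, S15}
  layer 2: {S5, S16, S22, S24, S25}
  layer 3: {S2, S3, S13, S14, S19, S23, S26}
  layer 4: {S6, S9, S21, S27}
  layer 5: {S17, S20}
  layer 6: {S10}
Reachable set: {S0, S1, S2, S3, S5, S6, S8, S9, S10, S13, S14, S15, S16, S17, S19, S20, S21, S22, S23, S24, S25, S26, S27}
Count = 23

23


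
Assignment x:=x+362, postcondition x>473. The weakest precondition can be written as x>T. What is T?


Formula: wp(x:=E, P) = P[E/x] (substitute E for x in postcondition)
Step 1: Postcondition: x>473
Step 2: Substitute x+362 for x: x+362>473
Step 3: Solve for x: x > 473-362 = 111

111


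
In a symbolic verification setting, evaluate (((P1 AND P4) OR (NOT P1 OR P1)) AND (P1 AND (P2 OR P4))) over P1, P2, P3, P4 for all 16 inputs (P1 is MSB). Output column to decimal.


Formula: (((P1 AND P4) OR (NOT P1 OR P1)) AND (P1 AND (P2 OR P4))) over P1, P2, P3, P4 (16 rows)
Evaluate each row (bits = P1,P2,P3,P4, MSB first):
  row 0 [0000]: (((0 AND 0) OR (NOT 0 OR 0)) AND (0 AND (0 OR 0))) -> 0
  row 1 [0001]: (((0 AND 1) OR (NOT 0 OR 0)) AND (0 AND (0 OR 1))) -> 0
  row 2 [0010]: (((0 AND 0) OR (NOT 0 OR 0)) AND (0 AND (0 OR 0))) -> 0
  row 3 [0011]: (((0 AND 1) OR (NOT 0 OR 0)) AND (0 AND (0 OR 1))) -> 0
  row 4 [0100]: (((0 AND 0) OR (NOT 0 OR 0)) AND (0 AND (1 OR 0))) -> 0
  row 5 [0101]: (((0 AND 1) OR (NOT 0 OR 0)) AND (0 AND (1 OR 1))) -> 0
  row 6 [0110]: (((0 AND 0) OR (NOT 0 OR 0)) AND (0 AND (1 OR 0))) -> 0
  row 7 [0111]: (((0 AND 1) OR (NOT 0 OR 0)) AND (0 AND (1 OR 1))) -> 0
  row 8 [1000]: (((1 AND 0) OR (NOT 1 OR 1)) AND (1 AND (0 OR 0))) -> 0
  row 9 [1001]: (((1 AND 1) OR (NOT 1 OR 1)) AND (1 AND (0 OR 1))) -> 1
  row 10 [1010]: (((1 AND 0) OR (NOT 1 OR 1)) AND (1 AND (0 OR 0))) -> 0
  row 11 [1011]: (((1 AND 1) OR (NOT 1 OR 1)) AND (1 AND (0 OR 1))) -> 1
  row 12 [1100]: (((1 AND 0) OR (NOT 1 OR 1)) AND (1 AND (1 OR 0))) -> 1
  row 13 [1101]: (((1 AND 1) OR (NOT 1 OR 1)) AND (1 AND (1 OR 1))) -> 1
  row 14 [1110]: (((1 AND 0) OR (NOT 1 OR 1)) AND (1 AND (1 OR 0))) -> 1
  row 15 [1111]: (((1 AND 1) OR (NOT 1 OR 1)) AND (1 AND (1 OR 1))) -> 1
Full result column, 4 rows per line (P1,P2 fixed per line; P3,P4 runs 00..11 left to right):
  rows 0-3 [P1,P2=00]: 0000  = hex 0
  rows 4-7 [P1,P2=01]: 0000  = hex 0
  rows 8-11 [P1,P2=10]: 0101  = hex 5
  rows 12-15 [P1,P2=11]: 1111  = hex F
Output column (row 0 .. row 15) = 0000000001011111
Output column grouped in 4s = 0000 0000 0101 1111 = 0x005F
Convert to decimal digit by digit (value = value*16 + digit):
  0 -> 0
  0*16 + 0 = 0
  0*16 + 5 = 5
  5*16 + 15 (F) = 95
Decimal = 95

95


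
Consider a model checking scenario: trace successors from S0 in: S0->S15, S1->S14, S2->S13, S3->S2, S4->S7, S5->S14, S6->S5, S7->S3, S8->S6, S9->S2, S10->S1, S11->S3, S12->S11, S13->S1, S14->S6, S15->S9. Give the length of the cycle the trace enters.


Trace from S0 until a state repeats:
  S0 -> S15 -> S9 -> S2 -> S13 -> S1 -> S14 -> S6 -> S5 -> S14
S14 first seen at step 6, revisited at step 9.
Cycle length = 9 - 6 = 3

3


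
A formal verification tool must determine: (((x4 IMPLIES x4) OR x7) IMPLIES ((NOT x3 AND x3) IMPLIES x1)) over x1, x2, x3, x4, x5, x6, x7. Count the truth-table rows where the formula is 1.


Formula: (((x4 IMPLIES x4) OR x7) IMPLIES ((NOT x3 AND x3) IMPLIES x1)) over 7 vars (128 rows)
Evaluate each row (x1, x2, x3, x4, x5, x6, x7 as bits, MSB first):
  row 0 [0000000]: (((0 IMPLIES 0) OR 0) IMPLIES ((NOT 0 AND 0) IMPLIES 0)) -> 1
  row 1 [0000001]: (((0 IMPLIES 0) OR 1) IMPLIES ((NOT 0 AND 0) IMPLIES 0)) -> 1
  row 2 [0000010]: (((0 IMPLIES 0) OR 0) IMPLIES ((NOT 0 AND 0) IMPLIES 0)) -> 1
  row 3 [0000011]: (((0 IMPLIES 0) OR 1) IMPLIES ((NOT 0 AND 0) IMPLIES 0)) -> 1
  row 4 [0000100]: (((0 IMPLIES 0) OR 0) IMPLIES ((NOT 0 AND 0) IMPLIES 0)) -> 1
  (every remaining row is evaluated the same way; all 128 results are listed next)
Full result column, 8 rows per line (x1,x2,x3,x4 fixed per line; x5,x6,x7 runs 000..111 left to right):
  rows 0-7 [x1,x2,x3,x4=0000]: 11111111  (ones: 8)
  rows 8-15 [x1,x2,x3,x4=0001]: 11111111  (ones: 8)
  rows 16-23 [x1,x2,x3,x4=0010]: 11111111  (ones: 8)
  rows 24-31 [x1,x2,x3,x4=0011]: 11111111  (ones: 8)
  rows 32-39 [x1,x2,x3,x4=0100]: 11111111  (ones: 8)
  rows 40-47 [x1,x2,x3,x4=0101]: 11111111  (ones: 8)
  rows 48-55 [x1,x2,x3,x4=0110]: 11111111  (ones: 8)
  rows 56-63 [x1,x2,x3,x4=0111]: 11111111  (ones: 8)
  rows 64-71 [x1,x2,x3,x4=1000]: 11111111  (ones: 8)
  rows 72-79 [x1,x2,x3,x4=1001]: 11111111  (ones: 8)
  rows 80-87 [x1,x2,x3,x4=1010]: 11111111  (ones: 8)
  rows 88-95 [x1,x2,x3,x4=1011]: 11111111  (ones: 8)
  rows 96-103 [x1,x2,x3,x4=1100]: 11111111  (ones: 8)
  rows 104-111 [x1,x2,x3,x4=1101]: 11111111  (ones: 8)
  rows 112-119 [x1,x2,x3,x4=1110]: 11111111  (ones: 8)
  rows 120-127 [x1,x2,x3,x4=1111]: 11111111  (ones: 8)
Count of 1-rows = 8+8+8+8+8+8+8+8+8+8+8+8+8+8+8+8 = 128

128


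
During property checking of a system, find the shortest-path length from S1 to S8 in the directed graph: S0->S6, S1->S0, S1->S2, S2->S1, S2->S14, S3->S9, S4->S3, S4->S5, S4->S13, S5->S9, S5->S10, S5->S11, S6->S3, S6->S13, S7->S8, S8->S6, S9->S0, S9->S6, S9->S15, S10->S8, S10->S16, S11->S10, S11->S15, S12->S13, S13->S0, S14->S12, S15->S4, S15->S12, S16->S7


BFS layer-by-layer from S1:
  dist 0: {S1}
  dist 1: {S0, S2}
  dist 2: {S6, S14}
  dist 3: {S3, S12, S13}
  dist 4: {S9}
  dist 5: {S15}
  dist 6: {S4}
  dist 7: {S5}
  dist 8: {S10, S11}
  dist 9: {S8, S16}
  -> S8 reached at distance 9
Shortest path length = 9

9


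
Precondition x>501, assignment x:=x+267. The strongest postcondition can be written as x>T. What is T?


Formula: sp(P, x:=E) = exists old_x. (x = E[old_x/x]) AND P[old_x/x] (old_x is the value of x before the assignment; eliminate old_x by solving x = E[old_x/x] for old_x)
Step 1: Precondition P: x>501, i.e. old_x > 501
Step 2: Assignment gives x = old_x + 267, so old_x = x - 267
Step 3: Substitute into P: x - 267 > 501
Step 4: Simplify: x > 501+267 = 768

768


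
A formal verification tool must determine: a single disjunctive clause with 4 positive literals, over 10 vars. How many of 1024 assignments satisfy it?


Step 1: Total=2^10=1024
Step 2: Unsat when all 4 false: 2^6=64
Step 3: Sat=1024-64=960

960


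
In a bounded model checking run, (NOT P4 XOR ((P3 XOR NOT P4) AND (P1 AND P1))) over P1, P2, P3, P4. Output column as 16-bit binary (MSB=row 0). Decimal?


Formula: (NOT P4 XOR ((P3 XOR NOT P4) AND (P1 AND P1))) over P1, P2, P3, P4 (16 rows)
Evaluate each row (bits = P1,P2,P3,P4, MSB first):
  row 0 [0000]: (NOT 0 XOR ((0 XOR NOT 0) AND (0 AND 0))) -> 1
  row 1 [0001]: (NOT 1 XOR ((0 XOR NOT 1) AND (0 AND 0))) -> 0
  row 2 [0010]: (NOT 0 XOR ((1 XOR NOT 0) AND (0 AND 0))) -> 1
  row 3 [0011]: (NOT 1 XOR ((1 XOR NOT 1) AND (0 AND 0))) -> 0
  row 4 [0100]: (NOT 0 XOR ((0 XOR NOT 0) AND (0 AND 0))) -> 1
  row 5 [0101]: (NOT 1 XOR ((0 XOR NOT 1) AND (0 AND 0))) -> 0
  row 6 [0110]: (NOT 0 XOR ((1 XOR NOT 0) AND (0 AND 0))) -> 1
  row 7 [0111]: (NOT 1 XOR ((1 XOR NOT 1) AND (0 AND 0))) -> 0
  row 8 [1000]: (NOT 0 XOR ((0 XOR NOT 0) AND (1 AND 1))) -> 0
  row 9 [1001]: (NOT 1 XOR ((0 XOR NOT 1) AND (1 AND 1))) -> 0
  row 10 [1010]: (NOT 0 XOR ((1 XOR NOT 0) AND (1 AND 1))) -> 1
  row 11 [1011]: (NOT 1 XOR ((1 XOR NOT 1) AND (1 AND 1))) -> 1
  row 12 [1100]: (NOT 0 XOR ((0 XOR NOT 0) AND (1 AND 1))) -> 0
  row 13 [1101]: (NOT 1 XOR ((0 XOR NOT 1) AND (1 AND 1))) -> 0
  row 14 [1110]: (NOT 0 XOR ((1 XOR NOT 0) AND (1 AND 1))) -> 1
  row 15 [1111]: (NOT 1 XOR ((1 XOR NOT 1) AND (1 AND 1))) -> 1
Full result column, 4 rows per line (P1,P2 fixed per line; P3,P4 runs 00..11 left to right):
  rows 0-3 [P1,P2=00]: 1010  = hex A
  rows 4-7 [P1,P2=01]: 1010  = hex A
  rows 8-11 [P1,P2=10]: 0011  = hex 3
  rows 12-15 [P1,P2=11]: 0011  = hex 3
Output column (row 0 .. row 15) = 1010101000110011
Output column grouped in 4s = 1010 1010 0011 0011 = 0xAA33
Convert to decimal digit by digit (value = value*16 + digit):
  A -> 10
  10*16 + 10 (A) = 170
  170*16 + 3 = 2723
  2723*16 + 3 = 43571
Decimal = 43571

43571


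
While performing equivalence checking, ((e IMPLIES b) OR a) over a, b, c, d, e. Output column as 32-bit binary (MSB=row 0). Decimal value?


Formula: ((e IMPLIES b) OR a) over a, b, c, d, e (32 rows)
Evaluate each row (bits = a,b,c,d,e, MSB first):
  row 0 [00000]: ((0 IMPLIES 0) OR 0) -> 1
  row 1 [00001]: ((1 IMPLIES 0) OR 0) -> 0
  row 2 [00010]: ((0 IMPLIES 0) OR 0) -> 1
  row 3 [00011]: ((1 IMPLIES 0) OR 0) -> 0
  row 4 [00100]: ((0 IMPLIES 0) OR 0) -> 1
  row 5 [00101]: ((1 IMPLIES 0) OR 0) -> 0
  row 6 [00110]: ((0 IMPLIES 0) OR 0) -> 1
  row 7 [00111]: ((1 IMPLIES 0) OR 0) -> 0
  row 8 [01000]: ((0 IMPLIES 1) OR 0) -> 1
  row 9 [01001]: ((1 IMPLIES 1) OR 0) -> 1
  row 10 [01010]: ((0 IMPLIES 1) OR 0) -> 1
  row 11 [01011]: ((1 IMPLIES 1) OR 0) -> 1
  row 12 [01100]: ((0 IMPLIES 1) OR 0) -> 1
  row 13 [01101]: ((1 IMPLIES 1) OR 0) -> 1
  row 14 [01110]: ((0 IMPLIES 1) OR 0) -> 1
  row 15 [01111]: ((1 IMPLIES 1) OR 0) -> 1
  row 16 [10000]: ((0 IMPLIES 0) OR 1) -> 1
  row 17 [10001]: ((1 IMPLIES 0) OR 1) -> 1
  row 18 [10010]: ((0 IMPLIES 0) OR 1) -> 1
  row 19 [10011]: ((1 IMPLIES 0) OR 1) -> 1
  row 20 [10100]: ((0 IMPLIES 0) OR 1) -> 1
  row 21 [10101]: ((1 IMPLIES 0) OR 1) -> 1
  row 22 [10110]: ((0 IMPLIES 0) OR 1) -> 1
  row 23 [10111]: ((1 IMPLIES 0) OR 1) -> 1
  row 24 [11000]: ((0 IMPLIES 1) OR 1) -> 1
  row 25 [11001]: ((1 IMPLIES 1) OR 1) -> 1
  row 26 [11010]: ((0 IMPLIES 1) OR 1) -> 1
  row 27 [11011]: ((1 IMPLIES 1) OR 1) -> 1
  row 28 [11100]: ((0 IMPLIES 1) OR 1) -> 1
  row 29 [11101]: ((1 IMPLIES 1) OR 1) -> 1
  row 30 [11110]: ((0 IMPLIES 1) OR 1) -> 1
  row 31 [11111]: ((1 IMPLIES 1) OR 1) -> 1
Full result column, 4 rows per line (a,b,c fixed per line; d,e runs 00..11 left to right):
  rows 0-3 [a,b,c=000]: 1010  = hex A
  rows 4-7 [a,b,c=001]: 1010  = hex A
  rows 8-11 [a,b,c=010]: 1111  = hex F
  rows 12-15 [a,b,c=011]: 1111  = hex F
  rows 16-19 [a,b,c=100]: 1111  = hex F
  rows 20-23 [a,b,c=101]: 1111  = hex F
  rows 24-27 [a,b,c=110]: 1111  = hex F
  rows 28-31 [a,b,c=111]: 1111  = hex F
Output column (row 0 .. row 31) = 10101010111111111111111111111111
Output column grouped in 4s = 1010 1010 1111 1111 1111 1111 1111 1111 = 0xAAFFFFFF
Convert to decimal digit by digit (value = value*16 + digit):
  A -> 10
  10*16 + 10 (A) = 170
  170*16 + 15 (F) = 2735
  2735*16 + 15 (F) = 43775
  43775*16 + 15 (F) = 700415
  700415*16 + 15 (F) = 11206655
  11206655*16 + 15 (F) = 179306495
  179306495*16 + 15 (F) = 2868903935
Decimal = 2868903935

2868903935


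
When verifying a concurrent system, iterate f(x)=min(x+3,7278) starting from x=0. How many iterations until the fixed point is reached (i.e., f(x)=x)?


Step 1: x=0, cap=7278, increment=3
Step 2: x grows by 3 each step until capped at 7278; fixed point is x=7278
Step 3: iterations = ceil(7278/3) = 2426

2426


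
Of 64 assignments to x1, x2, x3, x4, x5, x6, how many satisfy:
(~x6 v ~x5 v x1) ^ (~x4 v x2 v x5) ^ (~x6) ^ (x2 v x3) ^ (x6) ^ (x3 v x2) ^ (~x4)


CNF with 7 clauses over 6 vars (64 assignments).
An assignment satisfies CNF iff every clause has >=1 true literal.
Check each row (bits = x1,x2,x3,x4,x5,x6; clause T/F shown):
  row 0 [000000]: clauses=TTTFFFT -> 0
  row 1 [000001]: clauses=TTFFTFT -> 0
  row 2 [000010]: clauses=TTTFFFT -> 0
  row 3 [000011]: clauses=FTFFTFT -> 0
  row 4 [000100]: clauses=TFTFFFF -> 0
  (every remaining row is evaluated the same way; all 64 results are listed next)
Full result column, 8 rows per line (x1,x2,x3 fixed per line; x4,x5,x6 runs 000..111 left to right):
  rows 0-7 [x1,x2,x3=000]: 00000000  (ones: 0)
  rows 8-15 [x1,x2,x3=001]: 00000000  (ones: 0)
  rows 16-23 [x1,x2,x3=010]: 00000000  (ones: 0)
  rows 24-31 [x1,x2,x3=011]: 00000000  (ones: 0)
  rows 32-39 [x1,x2,x3=100]: 00000000  (ones: 0)
  rows 40-47 [x1,x2,x3=101]: 00000000  (ones: 0)
  rows 48-55 [x1,x2,x3=110]: 00000000  (ones: 0)
  rows 56-63 [x1,x2,x3=111]: 00000000  (ones: 0)
Satisfying assignments = 0+0+0+0+0+0+0+0 = 0

0


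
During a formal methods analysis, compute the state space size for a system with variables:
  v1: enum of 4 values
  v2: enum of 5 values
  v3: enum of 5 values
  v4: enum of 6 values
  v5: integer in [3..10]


State space = product of domain sizes of all variables.
Domain sizes:
  v1 (enum of 4 values): 4
  v2 (enum of 5 values): 5
  v3 (enum of 5 values): 5
  v4 (enum of 6 values): 6
  v5 (integer in [3..10]): 8
Product = 4 * 5 * 5 * 6 * 8 = 4800

4800


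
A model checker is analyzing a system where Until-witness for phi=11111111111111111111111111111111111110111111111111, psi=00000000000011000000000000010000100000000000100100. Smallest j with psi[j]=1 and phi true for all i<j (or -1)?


(phi U psi) at 0: need smallest j with psi[j]=1 and phi[i]=1 for all i in [0,j).
Scan from step 0:
  step 0: phi=1, psi=0 -> continue
  step 1: phi=1, psi=0 -> continue
  step 2: phi=1, psi=0 -> continue
  step 3: phi=1, psi=0 -> continue
  step 12: psi=1 and phi held for [0,12) -> witness found
Witness step = 12

12


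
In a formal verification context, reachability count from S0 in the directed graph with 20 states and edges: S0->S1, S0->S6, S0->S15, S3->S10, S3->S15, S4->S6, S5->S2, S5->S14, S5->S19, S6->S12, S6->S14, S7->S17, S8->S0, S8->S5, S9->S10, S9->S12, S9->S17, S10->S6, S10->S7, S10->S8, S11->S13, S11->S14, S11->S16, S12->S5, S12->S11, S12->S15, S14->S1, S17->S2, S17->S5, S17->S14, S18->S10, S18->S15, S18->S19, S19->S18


BFS from S0:
  layer 0: {S0}
  layer 1: {S1, S6, S15}
  layer 2: {S12, S14}
  layer 3: {S5, S11}
  layer 4: {S2, S13, S16, S19}
  layer 5: {S18}
  layer 6: {S10}
  layer 7: {S7, S8}
  layer 8: {S17}
Reachable set: {S0, S1, S2, S5, S6, S7, S8, S10, S11, S12, S13, S14, S15, S16, S17, S18, S19}
Count = 17

17


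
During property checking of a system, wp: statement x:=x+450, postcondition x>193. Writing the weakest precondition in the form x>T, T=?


Formula: wp(x:=E, P) = P[E/x] (substitute E for x in postcondition)
Step 1: Postcondition: x>193
Step 2: Substitute x+450 for x: x+450>193
Step 3: Solve for x: x > 193-450 = -257

-257


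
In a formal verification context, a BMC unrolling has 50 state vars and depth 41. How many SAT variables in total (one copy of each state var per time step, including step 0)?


BMC unrolls to depth k, creating one copy of each state var for steps 0..k.
Step count = 41 + 1 = 42 (steps 0 through 41)
Vars per step = 50
Total = 50 * 42 = 2100

2100


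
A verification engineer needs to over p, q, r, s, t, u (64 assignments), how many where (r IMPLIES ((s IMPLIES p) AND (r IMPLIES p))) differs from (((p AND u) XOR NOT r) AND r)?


F1 = (r IMPLIES ((s IMPLIES p) AND (r IMPLIES p)))
F2 = (((p AND u) XOR NOT r) AND r)
Evaluate both on each of 64 rows (bits = p,q,r,s,t,u):
  row 0 [000000]: F1=1 F2=0 (differ) -> 1
  row 1 [000001]: F1=1 F2=0 (differ) -> 1
  row 2 [000010]: F1=1 F2=0 (differ) -> 1
  row 3 [000011]: F1=1 F2=0 (differ) -> 1
  row 4 [000100]: F1=1 F2=0 (differ) -> 1
  (every remaining row is evaluated the same way; all 64 results are listed next)
Full result column, 8 rows per line (p,q,r fixed per line; s,t,u runs 000..111 left to right):
  rows 0-7 [p,q,r=000]: 11111111  (ones: 8)
  rows 8-15 [p,q,r=001]: 00000000  (ones: 0)
  rows 16-23 [p,q,r=010]: 11111111  (ones: 8)
  rows 24-31 [p,q,r=011]: 00000000  (ones: 0)
  rows 32-39 [p,q,r=100]: 11111111  (ones: 8)
  rows 40-47 [p,q,r=101]: 10101010  (ones: 4)
  rows 48-55 [p,q,r=110]: 11111111  (ones: 8)
  rows 56-63 [p,q,r=111]: 10101010  (ones: 4)
Disagreements = 8+0+8+0+8+4+8+4 = 40

40


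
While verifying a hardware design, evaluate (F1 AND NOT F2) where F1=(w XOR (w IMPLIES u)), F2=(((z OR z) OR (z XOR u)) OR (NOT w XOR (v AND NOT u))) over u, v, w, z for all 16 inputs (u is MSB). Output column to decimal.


F1 = (w XOR (w IMPLIES u))
F2 = (((z OR z) OR (z XOR u)) OR (NOT w XOR (v AND NOT u)))
Counterexample to F1=>F2 is where F1=1 and F2=0.
Evaluate each row (bits = u,v,w,z, MSB first):
  row 0 [0000]: F1=1 F2=1 -> F1&~F2 -> 0
  row 1 [0001]: F1=1 F2=1 -> F1&~F2 -> 0
  row 2 [0010]: F1=1 F2=0 -> F1&~F2 -> 1
  row 3 [0011]: F1=1 F2=1 -> F1&~F2 -> 0
  row 4 [0100]: F1=1 F2=0 -> F1&~F2 -> 1
  row 5 [0101]: F1=1 F2=1 -> F1&~F2 -> 0
  row 6 [0110]: F1=1 F2=1 -> F1&~F2 -> 0
  row 7 [0111]: F1=1 F2=1 -> F1&~F2 -> 0
  row 8 [1000]: F1=1 F2=1 -> F1&~F2 -> 0
  row 9 [1001]: F1=1 F2=1 -> F1&~F2 -> 0
  row 10 [1010]: F1=0 F2=1 -> F1&~F2 -> 0
  row 11 [1011]: F1=0 F2=1 -> F1&~F2 -> 0
  row 12 [1100]: F1=1 F2=1 -> F1&~F2 -> 0
  row 13 [1101]: F1=1 F2=1 -> F1&~F2 -> 0
  row 14 [1110]: F1=0 F2=1 -> F1&~F2 -> 0
  row 15 [1111]: F1=0 F2=1 -> F1&~F2 -> 0
Full result column, 4 rows per line (u,v fixed per line; w,z runs 00..11 left to right):
  rows 0-3 [u,v=00]: 0010  = hex 2
  rows 4-7 [u,v=01]: 1000  = hex 8
  rows 8-11 [u,v=10]: 0000  = hex 0
  rows 12-15 [u,v=11]: 0000  = hex 0
Counterexample vector (row 0 .. row 15) = 0010100000000000
Output column grouped in 4s = 0010 1000 0000 0000 = 0x2800
Convert to decimal digit by digit (value = value*16 + digit):
  2 -> 2
  2*16 + 8 = 40
  40*16 + 0 = 640
  640*16 + 0 = 10240
Decimal = 10240

10240


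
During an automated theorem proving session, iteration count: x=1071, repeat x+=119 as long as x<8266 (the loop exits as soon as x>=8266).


Step 1: x goes from 1071 toward 8266 by 119; the body runs while x<8266, so iterations = ceil((bound-start)/step)
Step 2: Distance=7195
Step 3: ceil(7195/119)=61

61


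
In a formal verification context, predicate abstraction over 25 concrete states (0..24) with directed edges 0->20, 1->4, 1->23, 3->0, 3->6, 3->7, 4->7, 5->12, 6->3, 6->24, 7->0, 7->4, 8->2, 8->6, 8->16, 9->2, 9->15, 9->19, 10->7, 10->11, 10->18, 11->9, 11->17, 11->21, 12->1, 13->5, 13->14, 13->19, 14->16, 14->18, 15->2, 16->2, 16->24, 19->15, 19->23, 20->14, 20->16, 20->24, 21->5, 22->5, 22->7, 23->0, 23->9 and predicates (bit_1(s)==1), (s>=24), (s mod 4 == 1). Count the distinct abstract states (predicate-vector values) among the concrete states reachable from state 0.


BFS from 0:
Concrete reachable: {0, 2, 14, 16, 18, 20, 24}
Abstract via predicates (bit_1(s)==1), (s>=24), (s mod 4 == 1):
  (0,0,0) <- {0, 16, 20}
  (0,1,0) <- {24}
  (1,0,0) <- {2, 14, 18}
Distinct abstract states = 3

3


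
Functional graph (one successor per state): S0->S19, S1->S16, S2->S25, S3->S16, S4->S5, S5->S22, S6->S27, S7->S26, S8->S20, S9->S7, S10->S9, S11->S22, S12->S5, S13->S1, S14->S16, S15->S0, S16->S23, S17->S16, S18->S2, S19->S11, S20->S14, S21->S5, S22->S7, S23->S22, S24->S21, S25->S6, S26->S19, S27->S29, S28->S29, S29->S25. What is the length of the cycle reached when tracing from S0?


Trace from S0 until a state repeats:
  S0 -> S19 -> S11 -> S22 -> S7 -> S26 -> S19
S19 first seen at step 1, revisited at step 6.
Cycle length = 6 - 1 = 5

5


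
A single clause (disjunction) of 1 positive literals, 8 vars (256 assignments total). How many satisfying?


Step 1: Total=2^8=256
Step 2: Unsat when all 1 false: 2^7=128
Step 3: Sat=256-128=128

128


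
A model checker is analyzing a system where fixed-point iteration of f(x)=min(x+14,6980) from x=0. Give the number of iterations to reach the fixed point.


Step 1: x=0, cap=6980, increment=14
Step 2: x grows by 14 each step until capped at 6980; fixed point is x=6980
Step 3: iterations = ceil(6980/14) = 499

499


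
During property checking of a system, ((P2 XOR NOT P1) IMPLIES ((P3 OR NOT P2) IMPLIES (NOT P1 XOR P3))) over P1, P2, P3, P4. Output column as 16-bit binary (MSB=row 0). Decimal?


Formula: ((P2 XOR NOT P1) IMPLIES ((P3 OR NOT P2) IMPLIES (NOT P1 XOR P3))) over P1, P2, P3, P4 (16 rows)
Evaluate each row (bits = P1,P2,P3,P4, MSB first):
  row 0 [0000]: ((0 XOR NOT 0) IMPLIES ((0 OR NOT 0) IMPLIES (NOT 0 XOR 0))) -> 1
  row 1 [0001]: ((0 XOR NOT 0) IMPLIES ((0 OR NOT 0) IMPLIES (NOT 0 XOR 0))) -> 1
  row 2 [0010]: ((0 XOR NOT 0) IMPLIES ((1 OR NOT 0) IMPLIES (NOT 0 XOR 1))) -> 0
  row 3 [0011]: ((0 XOR NOT 0) IMPLIES ((1 OR NOT 0) IMPLIES (NOT 0 XOR 1))) -> 0
  row 4 [0100]: ((1 XOR NOT 0) IMPLIES ((0 OR NOT 1) IMPLIES (NOT 0 XOR 0))) -> 1
  row 5 [0101]: ((1 XOR NOT 0) IMPLIES ((0 OR NOT 1) IMPLIES (NOT 0 XOR 0))) -> 1
  row 6 [0110]: ((1 XOR NOT 0) IMPLIES ((1 OR NOT 1) IMPLIES (NOT 0 XOR 1))) -> 1
  row 7 [0111]: ((1 XOR NOT 0) IMPLIES ((1 OR NOT 1) IMPLIES (NOT 0 XOR 1))) -> 1
  row 8 [1000]: ((0 XOR NOT 1) IMPLIES ((0 OR NOT 0) IMPLIES (NOT 1 XOR 0))) -> 1
  row 9 [1001]: ((0 XOR NOT 1) IMPLIES ((0 OR NOT 0) IMPLIES (NOT 1 XOR 0))) -> 1
  row 10 [1010]: ((0 XOR NOT 1) IMPLIES ((1 OR NOT 0) IMPLIES (NOT 1 XOR 1))) -> 1
  row 11 [1011]: ((0 XOR NOT 1) IMPLIES ((1 OR NOT 0) IMPLIES (NOT 1 XOR 1))) -> 1
  row 12 [1100]: ((1 XOR NOT 1) IMPLIES ((0 OR NOT 1) IMPLIES (NOT 1 XOR 0))) -> 1
  row 13 [1101]: ((1 XOR NOT 1) IMPLIES ((0 OR NOT 1) IMPLIES (NOT 1 XOR 0))) -> 1
  row 14 [1110]: ((1 XOR NOT 1) IMPLIES ((1 OR NOT 1) IMPLIES (NOT 1 XOR 1))) -> 1
  row 15 [1111]: ((1 XOR NOT 1) IMPLIES ((1 OR NOT 1) IMPLIES (NOT 1 XOR 1))) -> 1
Full result column, 4 rows per line (P1,P2 fixed per line; P3,P4 runs 00..11 left to right):
  rows 0-3 [P1,P2=00]: 1100  = hex C
  rows 4-7 [P1,P2=01]: 1111  = hex F
  rows 8-11 [P1,P2=10]: 1111  = hex F
  rows 12-15 [P1,P2=11]: 1111  = hex F
Output column (row 0 .. row 15) = 1100111111111111
Output column grouped in 4s = 1100 1111 1111 1111 = 0xCFFF
Convert to decimal digit by digit (value = value*16 + digit):
  C -> 12
  12*16 + 15 (F) = 207
  207*16 + 15 (F) = 3327
  3327*16 + 15 (F) = 53247
Decimal = 53247

53247


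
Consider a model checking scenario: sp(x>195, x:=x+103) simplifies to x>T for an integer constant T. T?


Formula: sp(P, x:=E) = exists old_x. (x = E[old_x/x]) AND P[old_x/x] (old_x is the value of x before the assignment; eliminate old_x by solving x = E[old_x/x] for old_x)
Step 1: Precondition P: x>195, i.e. old_x > 195
Step 2: Assignment gives x = old_x + 103, so old_x = x - 103
Step 3: Substitute into P: x - 103 > 195
Step 4: Simplify: x > 195+103 = 298

298


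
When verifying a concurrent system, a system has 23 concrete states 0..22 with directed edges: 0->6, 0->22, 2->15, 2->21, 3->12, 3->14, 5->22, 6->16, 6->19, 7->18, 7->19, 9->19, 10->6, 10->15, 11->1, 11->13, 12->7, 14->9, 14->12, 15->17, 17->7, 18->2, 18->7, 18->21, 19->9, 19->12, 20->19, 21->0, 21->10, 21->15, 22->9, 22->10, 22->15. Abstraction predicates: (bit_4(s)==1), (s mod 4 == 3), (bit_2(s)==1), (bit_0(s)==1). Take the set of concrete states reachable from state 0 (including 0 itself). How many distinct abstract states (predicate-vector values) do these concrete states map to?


BFS from 0:
Concrete reachable: {0, 2, 6, 7, 9, 10, 12, 15, 16, 17, 18, 19, 21, 22}
Abstract via predicates (bit_4(s)==1), (s mod 4 == 3), (bit_2(s)==1), (bit_0(s)==1):
  (0,0,0,0) <- {0, 2, 10}
  (0,0,0,1) <- {9}
  (0,0,1,0) <- {6, 12}
  (0,1,1,1) <- {7, 15}
  (1,0,0,0) <- {16, 18}
  (1,0,0,1) <- {17}
  (1,0,1,0) <- {22}
  (1,0,1,1) <- {21}
  (1,1,0,1) <- {19}
Distinct abstract states = 9

9


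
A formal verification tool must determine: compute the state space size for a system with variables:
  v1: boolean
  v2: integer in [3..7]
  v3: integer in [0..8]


State space = product of domain sizes of all variables.
Domain sizes:
  v1 (boolean): 2
  v2 (integer in [3..7]): 5
  v3 (integer in [0..8]): 9
Product = 2 * 5 * 9 = 90

90


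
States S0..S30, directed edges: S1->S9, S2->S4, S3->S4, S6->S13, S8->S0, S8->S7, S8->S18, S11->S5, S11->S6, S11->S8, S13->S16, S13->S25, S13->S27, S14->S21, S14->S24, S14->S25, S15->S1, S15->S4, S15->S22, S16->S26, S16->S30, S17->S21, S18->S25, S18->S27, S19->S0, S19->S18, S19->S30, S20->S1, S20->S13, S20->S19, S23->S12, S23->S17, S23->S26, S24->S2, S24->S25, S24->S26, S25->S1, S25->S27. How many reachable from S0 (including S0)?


BFS from S0:
  layer 0: {S0}
Reachable set: {S0}
Count = 1

1


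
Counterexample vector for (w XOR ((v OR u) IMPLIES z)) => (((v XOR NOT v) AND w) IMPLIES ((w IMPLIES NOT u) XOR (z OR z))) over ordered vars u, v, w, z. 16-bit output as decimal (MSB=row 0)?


F1 = (w XOR ((v OR u) IMPLIES z))
F2 = (((v XOR NOT v) AND w) IMPLIES ((w IMPLIES NOT u) XOR (z OR z)))
Counterexample to F1=>F2 is where F1=1 and F2=0.
Evaluate each row (bits = u,v,w,z, MSB first):
  row 0 [0000]: F1=1 F2=1 -> F1&~F2 -> 0
  row 1 [0001]: F1=1 F2=1 -> F1&~F2 -> 0
  row 2 [0010]: F1=0 F2=1 -> F1&~F2 -> 0
  row 3 [0011]: F1=0 F2=0 -> F1&~F2 -> 0
  row 4 [0100]: F1=0 F2=1 -> F1&~F2 -> 0
  row 5 [0101]: F1=1 F2=1 -> F1&~F2 -> 0
  row 6 [0110]: F1=1 F2=1 -> F1&~F2 -> 0
  row 7 [0111]: F1=0 F2=0 -> F1&~F2 -> 0
  row 8 [1000]: F1=0 F2=1 -> F1&~F2 -> 0
  row 9 [1001]: F1=1 F2=1 -> F1&~F2 -> 0
  row 10 [1010]: F1=1 F2=0 -> F1&~F2 -> 1
  row 11 [1011]: F1=0 F2=1 -> F1&~F2 -> 0
  row 12 [1100]: F1=0 F2=1 -> F1&~F2 -> 0
  row 13 [1101]: F1=1 F2=1 -> F1&~F2 -> 0
  row 14 [1110]: F1=1 F2=0 -> F1&~F2 -> 1
  row 15 [1111]: F1=0 F2=1 -> F1&~F2 -> 0
Full result column, 4 rows per line (u,v fixed per line; w,z runs 00..11 left to right):
  rows 0-3 [u,v=00]: 0000  = hex 0
  rows 4-7 [u,v=01]: 0000  = hex 0
  rows 8-11 [u,v=10]: 0010  = hex 2
  rows 12-15 [u,v=11]: 0010  = hex 2
Counterexample vector (row 0 .. row 15) = 0000000000100010
Output column grouped in 4s = 0000 0000 0010 0010 = 0x0022
Convert to decimal digit by digit (value = value*16 + digit):
  0 -> 0
  0*16 + 0 = 0
  0*16 + 2 = 2
  2*16 + 2 = 34
Decimal = 34

34


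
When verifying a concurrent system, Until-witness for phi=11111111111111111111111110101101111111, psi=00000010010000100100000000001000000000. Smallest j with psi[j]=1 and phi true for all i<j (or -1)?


(phi U psi) at 0: need smallest j with psi[j]=1 and phi[i]=1 for all i in [0,j).
Scan from step 0:
  step 0: phi=1, psi=0 -> continue
  step 1: phi=1, psi=0 -> continue
  step 2: phi=1, psi=0 -> continue
  step 3: phi=1, psi=0 -> continue
  step 6: psi=1 and phi held for [0,6) -> witness found
Witness step = 6

6


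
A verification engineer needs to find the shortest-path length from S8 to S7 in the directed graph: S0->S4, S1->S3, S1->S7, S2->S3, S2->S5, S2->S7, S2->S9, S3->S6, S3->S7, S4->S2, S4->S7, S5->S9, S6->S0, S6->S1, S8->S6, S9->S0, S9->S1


BFS layer-by-layer from S8:
  dist 0: {S8}
  dist 1: {S6}
  dist 2: {S0, S1}
  dist 3: {S3, S4, S7}
  -> S7 reached at distance 3
Shortest path length = 3

3


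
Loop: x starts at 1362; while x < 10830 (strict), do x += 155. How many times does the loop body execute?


Step 1: x goes from 1362 toward 10830 by 155; the body runs while x<10830, so iterations = ceil((bound-start)/step)
Step 2: Distance=9468
Step 3: ceil(9468/155)=62

62


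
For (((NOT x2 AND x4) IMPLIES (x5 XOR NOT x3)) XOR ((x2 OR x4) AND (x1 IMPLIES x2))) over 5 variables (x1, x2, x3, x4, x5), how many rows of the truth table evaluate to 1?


Formula: (((NOT x2 AND x4) IMPLIES (x5 XOR NOT x3)) XOR ((x2 OR x4) AND (x1 IMPLIES x2))) over 5 vars (32 rows)
Evaluate each row (x1, x2, x3, x4, x5 as bits, MSB first):
  row 0 [00000]: (((NOT 0 AND 0) IMPLIES (0 XOR NOT 0)) XOR ((0 OR 0) AND (0 IMPLIES 0))) -> 1
  row 1 [00001]: (((NOT 0 AND 0) IMPLIES (1 XOR NOT 0)) XOR ((0 OR 0) AND (0 IMPLIES 0))) -> 1
  row 2 [00010]: (((NOT 0 AND 1) IMPLIES (0 XOR NOT 0)) XOR ((0 OR 1) AND (0 IMPLIES 0))) -> 0
  row 3 [00011]: (((NOT 0 AND 1) IMPLIES (1 XOR NOT 0)) XOR ((0 OR 1) AND (0 IMPLIES 0))) -> 1
  row 4 [00100]: (((NOT 0 AND 0) IMPLIES (0 XOR NOT 1)) XOR ((0 OR 0) AND (0 IMPLIES 0))) -> 1
  row 5 [00101]: (((NOT 0 AND 0) IMPLIES (1 XOR NOT 1)) XOR ((0 OR 0) AND (0 IMPLIES 0))) -> 1
  row 6 [00110]: (((NOT 0 AND 1) IMPLIES (0 XOR NOT 1)) XOR ((0 OR 1) AND (0 IMPLIES 0))) -> 1
  row 7 [00111]: (((NOT 0 AND 1) IMPLIES (1 XOR NOT 1)) XOR ((0 OR 1) AND (0 IMPLIES 0))) -> 0
  row 8 [01000]: (((NOT 1 AND 0) IMPLIES (0 XOR NOT 0)) XOR ((1 OR 0) AND (0 IMPLIES 1))) -> 0
  row 9 [01001]: (((NOT 1 AND 0) IMPLIES (1 XOR NOT 0)) XOR ((1 OR 0) AND (0 IMPLIES 1))) -> 0
  row 10 [01010]: (((NOT 1 AND 1) IMPLIES (0 XOR NOT 0)) XOR ((1 OR 1) AND (0 IMPLIES 1))) -> 0
  row 11 [01011]: (((NOT 1 AND 1) IMPLIES (1 XOR NOT 0)) XOR ((1 OR 1) AND (0 IMPLIES 1))) -> 0
  row 12 [01100]: (((NOT 1 AND 0) IMPLIES (0 XOR NOT 1)) XOR ((1 OR 0) AND (0 IMPLIES 1))) -> 0
  row 13 [01101]: (((NOT 1 AND 0) IMPLIES (1 XOR NOT 1)) XOR ((1 OR 0) AND (0 IMPLIES 1))) -> 0
  row 14 [01110]: (((NOT 1 AND 1) IMPLIES (0 XOR NOT 1)) XOR ((1 OR 1) AND (0 IMPLIES 1))) -> 0
  row 15 [01111]: (((NOT 1 AND 1) IMPLIES (1 XOR NOT 1)) XOR ((1 OR 1) AND (0 IMPLIES 1))) -> 0
  row 16 [10000]: (((NOT 0 AND 0) IMPLIES (0 XOR NOT 0)) XOR ((0 OR 0) AND (1 IMPLIES 0))) -> 1
  row 17 [10001]: (((NOT 0 AND 0) IMPLIES (1 XOR NOT 0)) XOR ((0 OR 0) AND (1 IMPLIES 0))) -> 1
  row 18 [10010]: (((NOT 0 AND 1) IMPLIES (0 XOR NOT 0)) XOR ((0 OR 1) AND (1 IMPLIES 0))) -> 1
  row 19 [10011]: (((NOT 0 AND 1) IMPLIES (1 XOR NOT 0)) XOR ((0 OR 1) AND (1 IMPLIES 0))) -> 0
  row 20 [10100]: (((NOT 0 AND 0) IMPLIES (0 XOR NOT 1)) XOR ((0 OR 0) AND (1 IMPLIES 0))) -> 1
  row 21 [10101]: (((NOT 0 AND 0) IMPLIES (1 XOR NOT 1)) XOR ((0 OR 0) AND (1 IMPLIES 0))) -> 1
  row 22 [10110]: (((NOT 0 AND 1) IMPLIES (0 XOR NOT 1)) XOR ((0 OR 1) AND (1 IMPLIES 0))) -> 0
  row 23 [10111]: (((NOT 0 AND 1) IMPLIES (1 XOR NOT 1)) XOR ((0 OR 1) AND (1 IMPLIES 0))) -> 1
  row 24 [11000]: (((NOT 1 AND 0) IMPLIES (0 XOR NOT 0)) XOR ((1 OR 0) AND (1 IMPLIES 1))) -> 0
  row 25 [11001]: (((NOT 1 AND 0) IMPLIES (1 XOR NOT 0)) XOR ((1 OR 0) AND (1 IMPLIES 1))) -> 0
  row 26 [11010]: (((NOT 1 AND 1) IMPLIES (0 XOR NOT 0)) XOR ((1 OR 1) AND (1 IMPLIES 1))) -> 0
  row 27 [11011]: (((NOT 1 AND 1) IMPLIES (1 XOR NOT 0)) XOR ((1 OR 1) AND (1 IMPLIES 1))) -> 0
  row 28 [11100]: (((NOT 1 AND 0) IMPLIES (0 XOR NOT 1)) XOR ((1 OR 0) AND (1 IMPLIES 1))) -> 0
  row 29 [11101]: (((NOT 1 AND 0) IMPLIES (1 XOR NOT 1)) XOR ((1 OR 0) AND (1 IMPLIES 1))) -> 0
  row 30 [11110]: (((NOT 1 AND 1) IMPLIES (0 XOR NOT 1)) XOR ((1 OR 1) AND (1 IMPLIES 1))) -> 0
  row 31 [11111]: (((NOT 1 AND 1) IMPLIES (1 XOR NOT 1)) XOR ((1 OR 1) AND (1 IMPLIES 1))) -> 0
Full result column, 8 rows per line (x1,x2 fixed per line; x3,x4,x5 runs 000..111 left to right):
  rows 0-7 [x1,x2=00]: 11011110  (ones: 6)
  rows 8-15 [x1,x2=01]: 00000000  (ones: 0)
  rows 16-23 [x1,x2=10]: 11101101  (ones: 6)
  rows 24-31 [x1,x2=11]: 00000000  (ones: 0)
Count of 1-rows = 6+0+6+0 = 12

12
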